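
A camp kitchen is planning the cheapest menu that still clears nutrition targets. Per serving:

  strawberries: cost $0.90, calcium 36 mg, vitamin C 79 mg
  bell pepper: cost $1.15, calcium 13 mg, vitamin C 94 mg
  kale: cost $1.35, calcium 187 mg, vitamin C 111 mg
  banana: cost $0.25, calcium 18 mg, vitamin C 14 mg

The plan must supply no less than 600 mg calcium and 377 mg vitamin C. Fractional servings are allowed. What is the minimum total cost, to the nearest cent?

An LP optimum is at a vertex; with two nutrient constraints at most two foods are used. Check each candidate.
strawberries only: max(600/36, 377/79) = 16.67 servings → $15.00.
bell pepper only: max(600/13, 377/94) = 46.15 servings → $53.08.
kale only: max(600/187, 377/111) = 3.396 servings → $4.59.
banana only: max(600/18, 377/14) = 33.33 servings → $8.33.
strawberries + bell pepper: the both-tight solution has a negative serving — not a feasible corner.
strawberries + kale with both tight: 0.3618 servings and 3.139 servings → $4.56.
strawberries + banana with both targets exact would need a negative amount; discard.
bell pepper + kale with both tight: 0.2416 servings and 3.192 servings → $4.59.
bell pepper + banana with both targets exact would need a negative amount; discard.
kale + banana with both tight: 2.603 servings and 6.289 servings → $5.09.
Cheapest feasible corner: $4.56.

$4.56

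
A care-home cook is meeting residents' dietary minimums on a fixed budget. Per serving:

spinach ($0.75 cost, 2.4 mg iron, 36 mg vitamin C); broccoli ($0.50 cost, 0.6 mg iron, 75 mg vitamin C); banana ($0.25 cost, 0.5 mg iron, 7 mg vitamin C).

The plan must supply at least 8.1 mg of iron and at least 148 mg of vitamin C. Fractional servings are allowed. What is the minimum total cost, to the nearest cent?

$2.66

spinach only: max(8.1/2.4, 148/36) = 4.111 servings → $3.08.
broccoli only: max(8.1/0.6, 148/75) = 13.5 servings → $6.75.
banana only: max(8.1/0.5, 148/7) = 21.14 servings → $5.29.
spinach + broccoli with both tight: 3.275 servings and 0.4015 servings → $2.66.
spinach + banana: intersection lies outside the first quadrant.
broccoli + banana with both tight: 0.5195 servings and 15.58 servings → $4.15.
Cheapest feasible corner: $2.66.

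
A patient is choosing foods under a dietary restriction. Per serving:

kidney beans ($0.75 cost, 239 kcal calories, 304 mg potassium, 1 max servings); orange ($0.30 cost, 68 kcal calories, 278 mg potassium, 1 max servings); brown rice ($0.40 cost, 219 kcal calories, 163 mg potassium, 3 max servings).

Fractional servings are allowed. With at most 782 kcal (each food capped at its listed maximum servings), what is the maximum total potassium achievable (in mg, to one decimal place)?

Potassium per kcal: orange 4.088, kidney beans 1.272, brown rice 0.7443.
Take 1 serving of orange: uses 68 kcal, +278.0 mg potassium (running total 278.0 mg).
Take 1 serving of kidney beans: uses 239 kcal, +304.0 mg potassium (running total 582.0 mg).
Take 2.169 servings of brown rice: uses 475 kcal, +353.5 mg potassium (running total 935.5 mg).
Greedy by best ratio exhausts the calories allowance optimally: 935.5 mg.

935.5 mg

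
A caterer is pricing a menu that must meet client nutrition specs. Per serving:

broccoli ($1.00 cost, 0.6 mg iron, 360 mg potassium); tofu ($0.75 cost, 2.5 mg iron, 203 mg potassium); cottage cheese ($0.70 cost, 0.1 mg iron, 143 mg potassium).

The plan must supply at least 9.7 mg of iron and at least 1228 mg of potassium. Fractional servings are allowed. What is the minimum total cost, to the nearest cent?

$4.07

With two linear requirements the optimum uses one or two foods; enumerate the corners.
broccoli only: max(9.7/0.6, 1228/360) = 16.17 servings → $16.17.
tofu only: max(9.7/2.5, 1228/203) = 6.049 servings → $4.54.
cottage cheese only: max(9.7/0.1, 1228/143) = 97 servings → $67.90.
broccoli + tofu with both tight: 1.415 servings and 3.54 servings → $4.07.
broccoli + cottage cheese: the both-tight solution has a negative serving — not a feasible corner.
tofu + cottage cheese with both tight: 3.749 servings and 3.265 servings → $5.10.
The minimum over all feasible corners is $4.07.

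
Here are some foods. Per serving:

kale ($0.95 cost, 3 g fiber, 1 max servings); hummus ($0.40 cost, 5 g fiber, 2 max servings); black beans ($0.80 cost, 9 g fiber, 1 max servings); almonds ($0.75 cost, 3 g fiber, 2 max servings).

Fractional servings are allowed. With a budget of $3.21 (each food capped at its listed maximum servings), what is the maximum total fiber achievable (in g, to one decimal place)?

25.3 g

Fiber per dollar: hummus 12.5, black beans 11.25, almonds 4, kale 3.158.
Take 2 servings of hummus: spends $0.80, +10.0 g fiber (running total 10.0 g).
Take 1 serving of black beans: spends $0.80, +9.0 g fiber (running total 19.0 g).
Take 2 servings of almonds: spends $1.50, +6.0 g fiber (running total 25.0 g).
Take 0.1158 servings of kale: spends $0.11, +0.3 g fiber (running total 25.3 g).
Greedy by best ratio exhausts the cost allowance optimally: 25.3 g.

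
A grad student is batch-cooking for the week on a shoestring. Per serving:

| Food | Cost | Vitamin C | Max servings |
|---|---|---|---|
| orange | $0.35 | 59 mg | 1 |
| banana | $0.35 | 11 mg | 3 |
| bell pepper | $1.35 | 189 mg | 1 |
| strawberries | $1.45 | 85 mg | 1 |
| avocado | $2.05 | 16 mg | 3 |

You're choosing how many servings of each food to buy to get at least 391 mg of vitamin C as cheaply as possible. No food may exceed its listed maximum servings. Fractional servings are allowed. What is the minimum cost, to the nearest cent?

$7.40

Cost per mg of vitamin C: orange $0.0059, bell pepper $0.0071, strawberries $0.0171, banana $0.0318, avocado $0.1281.
Take 1 serving of orange: +59.0 mg vitamin C for $0.35 (total $0.35, still need 332.0 mg).
Take 1 serving of bell pepper: +189.0 mg vitamin C for $1.35 (total $1.70, still need 143.0 mg).
Take 1 serving of strawberries: +85.0 mg vitamin C for $1.45 (total $3.15, still need 58.0 mg).
Take 3 servings of banana: +33.0 mg vitamin C for $1.05 (total $4.20, still need 25.0 mg).
Take 1.562 servings of avocado: +25.0 mg vitamin C for $3.20 (total $7.40, still need 0.0 mg).
Greedy by cheapest-per-mg is optimal for a single linear constraint, so the minimum cost is $7.40.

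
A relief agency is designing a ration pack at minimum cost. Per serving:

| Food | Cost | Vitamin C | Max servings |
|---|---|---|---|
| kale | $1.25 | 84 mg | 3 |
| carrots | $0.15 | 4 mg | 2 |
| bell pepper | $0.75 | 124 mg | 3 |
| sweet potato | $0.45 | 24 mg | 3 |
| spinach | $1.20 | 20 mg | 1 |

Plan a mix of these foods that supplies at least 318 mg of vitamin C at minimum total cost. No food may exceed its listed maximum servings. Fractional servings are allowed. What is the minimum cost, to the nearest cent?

Cost per mg of vitamin C: bell pepper $0.0060, kale $0.0149, sweet potato $0.0187, carrots $0.0375, spinach $0.0600.
Take 2.565 servings of bell pepper: +318.0 mg vitamin C for $1.92 (total $1.92, still need 0.0 mg).
Filling from the cheapest source first is optimal under one linear minimum: $1.92.

$1.92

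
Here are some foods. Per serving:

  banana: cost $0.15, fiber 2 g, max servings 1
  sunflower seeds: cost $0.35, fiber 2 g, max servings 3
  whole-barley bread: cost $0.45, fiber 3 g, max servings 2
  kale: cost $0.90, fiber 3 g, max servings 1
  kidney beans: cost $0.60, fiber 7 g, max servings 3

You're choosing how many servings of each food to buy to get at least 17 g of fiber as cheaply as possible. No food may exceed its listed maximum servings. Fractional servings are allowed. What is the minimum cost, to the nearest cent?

Cost per g of fiber: banana $0.0750, kidney beans $0.0857, whole-barley bread $0.1500, sunflower seeds $0.1750, kale $0.3000.
Take 1 serving of banana: +2.0 g fiber for $0.15 (total $0.15, still need 15.0 g).
Take 2.143 servings of kidney beans: +15.0 g fiber for $1.29 (total $1.44, still need 0.0 g).
Filling from the cheapest source first is optimal under one linear minimum: $1.44.

$1.44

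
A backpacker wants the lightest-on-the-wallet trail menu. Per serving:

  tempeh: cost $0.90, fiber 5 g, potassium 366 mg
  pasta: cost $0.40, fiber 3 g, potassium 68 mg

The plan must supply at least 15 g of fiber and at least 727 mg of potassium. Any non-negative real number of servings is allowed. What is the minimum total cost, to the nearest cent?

At the optimum either one food covers both requirements or two foods hit both targets exactly; no other combination can be cheaper.
tempeh only: max(15/5, 727/366) = 3 servings → $2.70.
pasta only: max(15/3, 727/68) = 10.69 servings → $4.28.
tempeh + pasta with both tight: 1.532 servings and 2.447 servings → $2.36.
Cheapest feasible corner: $2.36.

$2.36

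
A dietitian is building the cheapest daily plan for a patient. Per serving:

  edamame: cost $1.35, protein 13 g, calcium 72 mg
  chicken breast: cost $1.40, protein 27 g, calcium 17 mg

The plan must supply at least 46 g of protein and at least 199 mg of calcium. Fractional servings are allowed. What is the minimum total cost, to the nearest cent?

$4.19

A basic optimal solution has at most two foods positive. Try each food alone and each pair with both targets met exactly.
edamame only: max(46/13, 199/72) = 3.538 servings → $4.78.
chicken breast only: max(46/27, 199/17) = 11.71 servings → $16.39.
edamame + chicken breast with both tight: 2.665 servings and 0.4208 servings → $4.19.
Cheapest feasible corner: $4.19.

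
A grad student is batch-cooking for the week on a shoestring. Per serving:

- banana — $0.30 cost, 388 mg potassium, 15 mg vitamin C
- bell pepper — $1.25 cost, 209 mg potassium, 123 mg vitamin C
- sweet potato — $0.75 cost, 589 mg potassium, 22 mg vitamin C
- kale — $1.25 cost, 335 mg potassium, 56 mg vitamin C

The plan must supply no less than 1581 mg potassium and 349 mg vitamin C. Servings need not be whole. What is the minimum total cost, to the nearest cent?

$3.95

For a min-cost LP with two ≥-constraints, a basic feasible solution has at most two positive variables.
banana only: max(1581/388, 349/15) = 23.27 servings → $6.98.
bell pepper only: max(1581/209, 349/123) = 7.565 servings → $9.46.
sweet potato only: max(1581/589, 349/22) = 15.86 servings → $11.90.
kale only: max(1581/335, 349/56) = 6.232 servings → $7.79.
banana + bell pepper with both tight: 2.725 servings and 2.505 servings → $3.95.
banana + sweet potato with both targets exact would need a negative amount; discard.
banana + kale with both targets exact would need a negative amount; discard.
bell pepper + sweet potato with both tight: 2.517 servings and 1.791 servings → $4.49.
bell pepper + kale with both tight: 0.962 servings and 4.119 servings → $6.35.
sweet potato + kale: the both-tight solution has a negative serving — not a feasible corner.
Cheapest feasible corner: $3.95.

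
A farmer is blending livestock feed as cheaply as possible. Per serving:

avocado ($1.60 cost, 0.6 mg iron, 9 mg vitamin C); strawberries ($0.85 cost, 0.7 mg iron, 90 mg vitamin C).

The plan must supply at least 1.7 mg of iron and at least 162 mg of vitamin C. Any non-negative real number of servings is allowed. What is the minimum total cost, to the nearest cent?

An LP optimum is at a vertex; with two nutrient constraints at most two foods are used. Check each candidate.
avocado only: max(1.7/0.6, 162/9) = 18 servings → $28.80.
strawberries only: max(1.7/0.7, 162/90) = 2.429 servings → $2.06.
avocado + strawberries with both tight: 0.8302 servings and 1.717 servings → $2.79.
So the least-cost plan costs $2.06.

$2.06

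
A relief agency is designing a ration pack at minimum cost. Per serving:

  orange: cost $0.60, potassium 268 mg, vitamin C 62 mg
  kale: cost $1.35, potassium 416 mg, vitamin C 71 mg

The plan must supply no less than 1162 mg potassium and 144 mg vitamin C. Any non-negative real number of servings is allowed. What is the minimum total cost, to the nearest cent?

$2.60

orange only: max(1162/268, 144/62) = 4.336 servings → $2.60.
kale only: max(1162/416, 144/71) = 2.793 servings → $3.77.
orange + kale: intersection lies outside the first quadrant.
Cheapest feasible corner: $2.60.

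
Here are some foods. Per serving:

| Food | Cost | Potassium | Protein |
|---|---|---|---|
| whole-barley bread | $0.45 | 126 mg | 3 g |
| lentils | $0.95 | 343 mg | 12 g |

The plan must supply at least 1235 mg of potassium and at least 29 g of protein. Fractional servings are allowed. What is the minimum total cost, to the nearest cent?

Check every corner: each single food scaled to meet both minima, and each pair solved so both constraints bind.
whole-barley bread only: max(1235/126, 29/3) = 9.802 servings → $4.41.
lentils only: max(1235/343, 29/12) = 3.601 servings → $3.42.
whole-barley bread + lentils: the both-tight solution has a negative serving — not a feasible corner.
So the least-cost plan costs $3.42.

$3.42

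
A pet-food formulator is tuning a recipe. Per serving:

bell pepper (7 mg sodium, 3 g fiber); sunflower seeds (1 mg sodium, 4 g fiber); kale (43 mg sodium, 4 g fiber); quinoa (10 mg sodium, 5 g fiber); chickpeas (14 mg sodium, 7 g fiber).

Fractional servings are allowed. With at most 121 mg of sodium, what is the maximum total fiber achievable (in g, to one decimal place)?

Fiber per mg sodium: sunflower seeds 4, quinoa 0.5, chickpeas 0.5, bell pepper 0.4286, kale 0.09302.
With no serving limits, spend the whole sodium allowance on sunflower seeds: 121 mg / 1 mg × 4 g = 484.0 g.

484.0 g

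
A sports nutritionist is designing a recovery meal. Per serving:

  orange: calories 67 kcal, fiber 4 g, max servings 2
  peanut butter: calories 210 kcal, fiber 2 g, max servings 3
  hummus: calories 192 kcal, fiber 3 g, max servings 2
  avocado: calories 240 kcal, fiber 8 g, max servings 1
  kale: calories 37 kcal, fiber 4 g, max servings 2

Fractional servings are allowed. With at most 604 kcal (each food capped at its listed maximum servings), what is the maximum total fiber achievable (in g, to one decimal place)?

Fiber per kcal: kale 0.1081, orange 0.0597, avocado 0.03333, hummus 0.01562, peanut butter 0.009524.
Take 2 servings of kale: uses 74 kcal, +8.0 g fiber (running total 8.0 g).
Take 2 servings of orange: uses 134 kcal, +8.0 g fiber (running total 16.0 g).
Take 1 serving of avocado: uses 240 kcal, +8.0 g fiber (running total 24.0 g).
Take 0.8125 servings of hummus: uses 156 kcal, +2.4 g fiber (running total 26.4 g).
Greedy by best ratio exhausts the calories allowance optimally: 26.4 g.

26.4 g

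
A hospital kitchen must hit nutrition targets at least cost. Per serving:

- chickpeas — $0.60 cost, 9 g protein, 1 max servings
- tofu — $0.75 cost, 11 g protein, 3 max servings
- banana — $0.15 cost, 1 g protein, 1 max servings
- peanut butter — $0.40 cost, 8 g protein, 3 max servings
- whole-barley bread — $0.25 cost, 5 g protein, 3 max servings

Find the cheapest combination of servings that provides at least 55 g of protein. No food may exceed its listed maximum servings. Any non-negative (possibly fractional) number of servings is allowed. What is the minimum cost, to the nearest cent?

$3.03

Cost per g of protein: peanut butter $0.0500, whole-barley bread $0.0500, chickpeas $0.0667, tofu $0.0682, banana $0.1500.
Take 3 servings of peanut butter: +24.0 g protein for $1.20 (total $1.20, still need 31.0 g).
Take 3 servings of whole-barley bread: +15.0 g protein for $0.75 (total $1.95, still need 16.0 g).
Take 1 serving of chickpeas: +9.0 g protein for $0.60 (total $2.55, still need 7.0 g).
Take 0.6364 servings of tofu: +7.0 g protein for $0.48 (total $3.03, still need 0.0 g).
Filling from the cheapest source first is optimal under one linear minimum: $3.03.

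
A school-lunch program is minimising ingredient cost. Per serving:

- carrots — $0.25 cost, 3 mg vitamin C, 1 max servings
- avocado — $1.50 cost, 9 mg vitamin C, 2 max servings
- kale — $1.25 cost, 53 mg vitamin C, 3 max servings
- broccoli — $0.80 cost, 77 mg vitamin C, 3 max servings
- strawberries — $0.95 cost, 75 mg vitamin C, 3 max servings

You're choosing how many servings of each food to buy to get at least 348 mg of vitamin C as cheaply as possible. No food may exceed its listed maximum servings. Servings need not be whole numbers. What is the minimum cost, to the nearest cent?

Cost per mg of vitamin C: broccoli $0.0104, strawberries $0.0127, kale $0.0236, carrots $0.0833, avocado $0.1667.
Take 3 servings of broccoli: +231.0 mg vitamin C for $2.40 (total $2.40, still need 117.0 mg).
Take 1.56 servings of strawberries: +117.0 mg vitamin C for $1.48 (total $3.88, still need 0.0 mg).
Filling from the cheapest source first is optimal under one linear minimum: $3.88.

$3.88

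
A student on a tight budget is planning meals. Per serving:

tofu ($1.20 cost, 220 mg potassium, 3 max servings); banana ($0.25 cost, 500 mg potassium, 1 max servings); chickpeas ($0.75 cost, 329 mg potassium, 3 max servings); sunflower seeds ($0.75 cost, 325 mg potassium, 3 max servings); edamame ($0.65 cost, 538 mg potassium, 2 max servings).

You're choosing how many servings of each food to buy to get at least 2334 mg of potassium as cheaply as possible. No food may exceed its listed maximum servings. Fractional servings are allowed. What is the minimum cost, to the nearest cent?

$3.28

Cost per mg of potassium: banana $0.0005, edamame $0.0012, chickpeas $0.0023, sunflower seeds $0.0023, tofu $0.0055.
Take 1 serving of banana: +500.0 mg potassium for $0.25 (total $0.25, still need 1834.0 mg).
Take 2 servings of edamame: +1076.0 mg potassium for $1.30 (total $1.55, still need 758.0 mg).
Take 2.304 servings of chickpeas: +758.0 mg potassium for $1.73 (total $3.28, still need 0.0 mg).
Filling from the cheapest source first is optimal under one linear minimum: $3.28.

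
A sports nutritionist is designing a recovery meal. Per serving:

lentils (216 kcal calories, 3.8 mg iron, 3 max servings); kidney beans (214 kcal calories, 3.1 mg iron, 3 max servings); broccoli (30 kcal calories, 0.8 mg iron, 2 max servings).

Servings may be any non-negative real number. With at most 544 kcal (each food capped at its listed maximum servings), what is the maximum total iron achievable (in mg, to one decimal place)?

Iron per kcal: broccoli 0.02667, lentils 0.01759, kidney beans 0.01449.
Take 2 servings of broccoli: uses 60 kcal, +1.6 mg iron (running total 1.6 mg).
Take 2.241 servings of lentils: uses 484 kcal, +8.5 mg iron (running total 10.1 mg).
Greedy by best ratio exhausts the calories allowance optimally: 10.1 mg.

10.1 mg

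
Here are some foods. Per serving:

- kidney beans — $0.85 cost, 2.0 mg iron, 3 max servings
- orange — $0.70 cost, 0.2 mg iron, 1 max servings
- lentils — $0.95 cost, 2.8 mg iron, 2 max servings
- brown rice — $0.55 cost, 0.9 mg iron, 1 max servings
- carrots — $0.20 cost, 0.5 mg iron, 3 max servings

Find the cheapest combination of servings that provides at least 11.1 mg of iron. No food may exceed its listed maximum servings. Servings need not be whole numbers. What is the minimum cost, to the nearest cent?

Cost per mg of iron: lentils $0.3393, carrots $0.4000, kidney beans $0.4250, brown rice $0.6111, orange $3.5000.
Take 2 servings of lentils: +5.6 mg iron for $1.90 (total $1.90, still need 5.5 mg).
Take 3 servings of carrots: +1.5 mg iron for $0.60 (total $2.50, still need 4.0 mg).
Take 2 servings of kidney beans: +4.0 mg iron for $1.70 (total $4.20, still need 0.0 mg).
Filling from the cheapest source first is optimal under one linear minimum: $4.20.

$4.20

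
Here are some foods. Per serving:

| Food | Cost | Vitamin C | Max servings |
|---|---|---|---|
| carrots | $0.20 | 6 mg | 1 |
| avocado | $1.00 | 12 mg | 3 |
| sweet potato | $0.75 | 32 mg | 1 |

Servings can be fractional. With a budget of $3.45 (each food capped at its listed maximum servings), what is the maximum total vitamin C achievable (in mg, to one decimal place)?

Vitamin C per dollar: sweet potato 42.67, carrots 30, avocado 12.
Take 1 serving of sweet potato: spends $0.75, +32.0 mg vitamin C (running total 32.0 mg).
Take 1 serving of carrots: spends $0.20, +6.0 mg vitamin C (running total 38.0 mg).
Take 2.5 servings of avocado: spends $2.50, +30.0 mg vitamin C (running total 68.0 mg).
Greedy by best ratio exhausts the cost allowance optimally: 68.0 mg.

68.0 mg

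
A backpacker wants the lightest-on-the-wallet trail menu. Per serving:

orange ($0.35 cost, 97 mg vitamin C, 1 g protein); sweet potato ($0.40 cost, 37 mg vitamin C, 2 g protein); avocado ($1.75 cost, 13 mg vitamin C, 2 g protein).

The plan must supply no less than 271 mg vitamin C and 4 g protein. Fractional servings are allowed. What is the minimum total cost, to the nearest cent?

$1.18

The cheapest plan sits at a corner of the feasible region — with two constraints it uses at most two foods.
orange only: max(271/97, 4/1) = 4 servings → $1.40.
sweet potato only: max(271/37, 4/2) = 7.324 servings → $2.93.
avocado only: max(271/13, 4/2) = 20.85 servings → $36.48.
orange + sweet potato with both tight: 2.51 servings and 0.7452 servings → $1.18.
orange + avocado with both tight: 2.707 servings and 0.6464 servings → $2.08.
sweet potato + avocado with both targets exact would need a negative amount; discard.
So the least-cost plan costs $1.18.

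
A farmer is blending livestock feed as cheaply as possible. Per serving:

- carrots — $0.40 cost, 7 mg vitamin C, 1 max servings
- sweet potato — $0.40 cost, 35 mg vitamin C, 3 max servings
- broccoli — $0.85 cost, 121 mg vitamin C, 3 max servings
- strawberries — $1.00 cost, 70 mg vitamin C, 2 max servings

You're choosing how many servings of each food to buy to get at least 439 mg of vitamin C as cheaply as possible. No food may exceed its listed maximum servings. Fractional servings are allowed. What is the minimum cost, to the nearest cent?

$3.42

Cost per mg of vitamin C: broccoli $0.0070, sweet potato $0.0114, strawberries $0.0143, carrots $0.0571.
Take 3 servings of broccoli: +363.0 mg vitamin C for $2.55 (total $2.55, still need 76.0 mg).
Take 2.171 servings of sweet potato: +76.0 mg vitamin C for $0.87 (total $3.42, still need 0.0 mg).
Filling from the cheapest source first is optimal under one linear minimum: $3.42.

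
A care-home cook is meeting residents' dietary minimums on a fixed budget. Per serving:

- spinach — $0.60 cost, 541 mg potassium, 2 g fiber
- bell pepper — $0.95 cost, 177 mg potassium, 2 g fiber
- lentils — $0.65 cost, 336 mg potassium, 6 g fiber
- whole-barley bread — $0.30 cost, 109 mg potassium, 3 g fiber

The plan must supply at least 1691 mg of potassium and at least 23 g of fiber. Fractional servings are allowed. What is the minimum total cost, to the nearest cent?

Compare the cost at each extreme point of the feasible region.
spinach only: max(1691/541, 23/2) = 11.5 servings → $6.90.
bell pepper only: max(1691/177, 23/2) = 11.5 servings → $10.93.
lentils only: max(1691/336, 23/6) = 5.033 servings → $3.27.
whole-barley bread only: max(1691/109, 23/3) = 15.51 servings → $4.65.
spinach + bell pepper: intersection lies outside the first quadrant.
spinach + lentils with both tight: 0.9394 servings and 3.52 servings → $2.85.
spinach + whole-barley bread with both tight: 1.826 servings and 6.449 servings → $3.03.
bell pepper + lentils with both tight: 6.2 servings and 1.767 servings → $7.04.
bell pepper + whole-barley bread with both tight: 8.198 servings and 2.201 servings → $8.45.
lentils + whole-barley bread: the both-tight solution has a negative serving — not a feasible corner.
The minimum over all feasible corners is $2.85.

$2.85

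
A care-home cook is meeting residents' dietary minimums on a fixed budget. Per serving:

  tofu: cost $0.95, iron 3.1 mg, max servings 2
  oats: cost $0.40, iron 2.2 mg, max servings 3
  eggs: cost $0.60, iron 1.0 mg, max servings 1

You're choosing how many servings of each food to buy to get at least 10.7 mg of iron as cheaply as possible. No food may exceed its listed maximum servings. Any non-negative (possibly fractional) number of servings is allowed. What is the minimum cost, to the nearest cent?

Cost per mg of iron: oats $0.1818, tofu $0.3065, eggs $0.6000.
Take 3 servings of oats: +6.6 mg iron for $1.20 (total $1.20, still need 4.1 mg).
Take 1.323 servings of tofu: +4.1 mg iron for $1.26 (total $2.46, still need 0.0 mg).
Filling from the cheapest source first is optimal under one linear minimum: $2.46.

$2.46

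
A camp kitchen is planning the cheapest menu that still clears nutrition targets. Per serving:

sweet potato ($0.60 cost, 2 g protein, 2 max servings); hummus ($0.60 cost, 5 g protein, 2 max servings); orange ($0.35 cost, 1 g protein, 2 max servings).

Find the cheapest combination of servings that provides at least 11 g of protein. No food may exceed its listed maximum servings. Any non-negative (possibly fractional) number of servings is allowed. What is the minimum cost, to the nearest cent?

$1.50

Cost per g of protein: hummus $0.1200, sweet potato $0.3000, orange $0.3500.
Take 2 servings of hummus: +10.0 g protein for $1.20 (total $1.20, still need 1.0 g).
Take 0.5 servings of sweet potato: +1.0 g protein for $0.30 (total $1.50, still need 0.0 g).
Filling from the cheapest source first is optimal under one linear minimum: $1.50.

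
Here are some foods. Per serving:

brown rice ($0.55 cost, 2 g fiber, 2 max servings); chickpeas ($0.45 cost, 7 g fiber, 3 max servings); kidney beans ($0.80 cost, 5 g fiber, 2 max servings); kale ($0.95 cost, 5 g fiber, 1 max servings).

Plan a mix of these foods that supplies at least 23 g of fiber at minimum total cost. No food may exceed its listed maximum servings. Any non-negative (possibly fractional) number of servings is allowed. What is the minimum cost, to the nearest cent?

$1.67

Cost per g of fiber: chickpeas $0.0643, kidney beans $0.1600, kale $0.1900, brown rice $0.2750.
Take 3 servings of chickpeas: +21.0 g fiber for $1.35 (total $1.35, still need 2.0 g).
Take 0.4 servings of kidney beans: +2.0 g fiber for $0.32 (total $1.67, still need 0.0 g).
Greedy by cheapest-per-g is optimal for a single linear constraint, so the minimum cost is $1.67.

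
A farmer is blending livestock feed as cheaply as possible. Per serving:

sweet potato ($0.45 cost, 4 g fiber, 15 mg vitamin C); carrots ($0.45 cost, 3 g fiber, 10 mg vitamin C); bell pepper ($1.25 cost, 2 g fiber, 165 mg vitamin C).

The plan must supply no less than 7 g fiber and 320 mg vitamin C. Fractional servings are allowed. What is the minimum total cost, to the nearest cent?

For a min-cost LP with two ≥-constraints, a basic feasible solution has at most two positive variables.
sweet potato only: max(7/4, 320/15) = 21.33 servings → $9.60.
carrots only: max(7/3, 320/10) = 32 servings → $14.40.
bell pepper only: max(7/2, 320/165) = 3.5 servings → $4.38.
sweet potato + carrots: intersection lies outside the first quadrant.
sweet potato + bell pepper with both tight: 0.8175 servings and 1.865 servings → $2.70.
carrots + bell pepper with both tight: 1.084 servings and 1.874 servings → $2.83.
Cheapest feasible corner: $2.70.

$2.70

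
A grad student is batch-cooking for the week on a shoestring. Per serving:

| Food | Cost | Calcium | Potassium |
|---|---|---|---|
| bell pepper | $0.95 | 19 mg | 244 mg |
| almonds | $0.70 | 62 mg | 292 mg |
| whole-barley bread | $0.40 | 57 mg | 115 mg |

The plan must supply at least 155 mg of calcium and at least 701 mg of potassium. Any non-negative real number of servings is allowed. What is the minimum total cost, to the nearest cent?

$1.70

With two linear requirements the optimum uses one or two foods; enumerate the corners.
bell pepper only: max(155/19, 701/244) = 8.158 servings → $7.75.
almonds only: max(155/62, 701/292) = 2.5 servings → $1.75.
whole-barley bread only: max(155/57, 701/115) = 6.096 servings → $2.44.
bell pepper + almonds: the both-tight solution has a negative serving — not a feasible corner.
bell pepper + whole-barley bread with both tight: 1.888 servings and 2.09 servings → $2.63.
almonds + whole-barley bread with both tight: 2.326 servings and 0.189 servings → $1.70.
So the least-cost plan costs $1.70.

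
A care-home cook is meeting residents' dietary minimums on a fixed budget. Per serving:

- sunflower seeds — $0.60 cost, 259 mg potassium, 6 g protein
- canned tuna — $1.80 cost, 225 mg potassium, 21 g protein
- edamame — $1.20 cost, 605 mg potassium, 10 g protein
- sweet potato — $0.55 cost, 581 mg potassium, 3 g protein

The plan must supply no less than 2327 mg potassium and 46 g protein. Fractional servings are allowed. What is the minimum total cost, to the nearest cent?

With two linear requirements the optimum uses one or two foods; enumerate the corners.
sunflower seeds only: max(2327/259, 46/6) = 8.985 servings → $5.39.
canned tuna only: max(2327/225, 46/21) = 10.34 servings → $18.62.
edamame only: max(2327/605, 46/10) = 4.6 servings → $5.52.
sweet potato only: max(2327/581, 46/3) = 15.33 servings → $8.43.
sunflower seeds + canned tuna: intersection lies outside the first quadrant.
sunflower seeds + edamame with both tight: 4.385 servings and 1.969 servings → $4.99.
sunflower seeds + sweet potato with both tight: 7.289 servings and 0.756 servings → $4.79.
canned tuna + edamame with both tight: 0.4362 servings and 3.684 servings → $5.21.
canned tuna + sweet potato with both tight: 1.713 servings and 3.342 servings → $4.92.
edamame + sweet potato with both targets exact would need a negative amount; discard.
The minimum over all feasible corners is $4.79.

$4.79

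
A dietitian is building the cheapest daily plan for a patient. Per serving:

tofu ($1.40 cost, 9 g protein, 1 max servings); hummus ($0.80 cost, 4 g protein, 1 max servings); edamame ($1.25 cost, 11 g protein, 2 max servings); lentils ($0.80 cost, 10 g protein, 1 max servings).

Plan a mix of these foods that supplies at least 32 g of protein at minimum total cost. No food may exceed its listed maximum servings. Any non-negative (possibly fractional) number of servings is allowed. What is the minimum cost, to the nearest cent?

$3.30

Cost per g of protein: lentils $0.0800, edamame $0.1136, tofu $0.1556, hummus $0.2000.
Take 1 serving of lentils: +10.0 g protein for $0.80 (total $0.80, still need 22.0 g).
Take 2 servings of edamame: +22.0 g protein for $2.50 (total $3.30, still need 0.0 g).
Greedy by cheapest-per-g is optimal for a single linear constraint, so the minimum cost is $3.30.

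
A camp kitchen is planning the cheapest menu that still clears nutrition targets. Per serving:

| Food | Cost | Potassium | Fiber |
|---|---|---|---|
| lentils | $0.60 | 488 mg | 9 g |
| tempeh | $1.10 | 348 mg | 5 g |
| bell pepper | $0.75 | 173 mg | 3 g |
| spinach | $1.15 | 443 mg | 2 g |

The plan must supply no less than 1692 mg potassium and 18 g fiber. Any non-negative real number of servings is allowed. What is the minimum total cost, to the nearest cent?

An LP optimum is at a vertex; with two nutrient constraints at most two foods are used. Check each candidate.
lentils only: max(1692/488, 18/9) = 3.467 servings → $2.08.
tempeh only: max(1692/348, 18/5) = 4.862 servings → $5.35.
bell pepper only: max(1692/173, 18/3) = 9.78 servings → $7.34.
spinach only: max(1692/443, 18/2) = 9 servings → $10.35.
lentils + tempeh with both targets exact would need a negative amount; discard.
lentils + bell pepper: intersection lies outside the first quadrant.
lentils + spinach with both tight: 1.524 servings and 2.14 servings → $3.38.
tempeh + bell pepper with both targets exact would need a negative amount; discard.
tempeh + spinach with both tight: 3.022 servings and 1.446 servings → $4.99.
bell pepper + spinach with both tight: 4.669 servings and 1.996 servings → $5.80.
The minimum over all feasible corners is $2.08.

$2.08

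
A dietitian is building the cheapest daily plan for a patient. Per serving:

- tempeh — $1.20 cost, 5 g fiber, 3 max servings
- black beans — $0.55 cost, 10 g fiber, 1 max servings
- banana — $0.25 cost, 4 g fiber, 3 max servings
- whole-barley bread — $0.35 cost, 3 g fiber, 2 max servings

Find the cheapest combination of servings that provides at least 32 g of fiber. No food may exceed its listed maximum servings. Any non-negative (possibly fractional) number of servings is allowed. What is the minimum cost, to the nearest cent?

$2.96

Cost per g of fiber: black beans $0.0550, banana $0.0625, whole-barley bread $0.1167, tempeh $0.2400.
Take 1 serving of black beans: +10.0 g fiber for $0.55 (total $0.55, still need 22.0 g).
Take 3 servings of banana: +12.0 g fiber for $0.75 (total $1.30, still need 10.0 g).
Take 2 servings of whole-barley bread: +6.0 g fiber for $0.70 (total $2.00, still need 4.0 g).
Take 0.8 servings of tempeh: +4.0 g fiber for $0.96 (total $2.96, still need 0.0 g).
Filling from the cheapest source first is optimal under one linear minimum: $2.96.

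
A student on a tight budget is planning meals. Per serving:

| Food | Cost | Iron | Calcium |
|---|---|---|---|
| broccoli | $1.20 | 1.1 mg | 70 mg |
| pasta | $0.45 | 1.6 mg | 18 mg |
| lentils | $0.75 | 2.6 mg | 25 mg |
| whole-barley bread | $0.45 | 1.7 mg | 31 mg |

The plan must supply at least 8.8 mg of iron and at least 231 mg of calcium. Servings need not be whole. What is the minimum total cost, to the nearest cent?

The cheapest plan sits at a corner of the feasible region — with two constraints it uses at most two foods.
broccoli only: max(8.8/1.1, 231/70) = 8 servings → $9.60.
pasta only: max(8.8/1.6, 231/18) = 12.83 servings → $5.78.
lentils only: max(8.8/2.6, 231/25) = 9.24 servings → $6.93.
whole-barley bread only: max(8.8/1.7, 231/31) = 7.452 servings → $3.35.
broccoli + pasta with both tight: 2.291 servings and 3.925 servings → $4.52.
broccoli + lentils with both tight: 2.463 servings and 2.342 servings → $4.71.
broccoli + whole-barley bread with both tight: 1.412 servings and 4.263 servings → $3.61.
pasta + lentils: the both-tight solution has a negative serving — not a feasible corner.
pasta + whole-barley bread with both targets exact would need a negative amount; discard.
lentils + whole-barley bread with both targets exact would need a negative amount; discard.
Cheapest feasible corner: $3.35.

$3.35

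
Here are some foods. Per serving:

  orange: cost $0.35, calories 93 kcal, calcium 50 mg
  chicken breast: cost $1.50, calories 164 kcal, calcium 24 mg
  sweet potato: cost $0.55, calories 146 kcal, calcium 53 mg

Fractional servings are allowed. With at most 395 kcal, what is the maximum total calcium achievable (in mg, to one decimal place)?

Calcium per kcal: orange 0.5376, sweet potato 0.363, chicken breast 0.1463.
With no serving limits, spend the whole calories allowance on orange: 395 kcal / 93 kcal × 50 mg = 212.4 mg.

212.4 mg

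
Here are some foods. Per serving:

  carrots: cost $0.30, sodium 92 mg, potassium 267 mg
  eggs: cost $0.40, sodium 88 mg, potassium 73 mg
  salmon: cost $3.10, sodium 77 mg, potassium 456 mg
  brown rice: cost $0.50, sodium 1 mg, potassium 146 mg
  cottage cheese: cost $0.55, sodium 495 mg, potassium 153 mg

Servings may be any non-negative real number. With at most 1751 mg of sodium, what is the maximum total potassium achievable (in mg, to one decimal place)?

255646.0 mg

Potassium per mg sodium: brown rice 146, salmon 5.922, carrots 2.902, eggs 0.8295, cottage cheese 0.3091.
With no serving limits, spend the whole sodium allowance on brown rice: 1751 mg / 1 mg × 146 mg = 255646.0 mg.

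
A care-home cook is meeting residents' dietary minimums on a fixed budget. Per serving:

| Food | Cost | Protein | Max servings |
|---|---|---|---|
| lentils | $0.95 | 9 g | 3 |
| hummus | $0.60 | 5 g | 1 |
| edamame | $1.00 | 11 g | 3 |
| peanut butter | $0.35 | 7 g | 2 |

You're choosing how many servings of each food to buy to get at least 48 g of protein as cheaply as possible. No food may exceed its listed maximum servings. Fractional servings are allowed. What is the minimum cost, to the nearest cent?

$3.81

Cost per g of protein: peanut butter $0.0500, edamame $0.0909, lentils $0.1056, hummus $0.1200.
Take 2 servings of peanut butter: +14.0 g protein for $0.70 (total $0.70, still need 34.0 g).
Take 3 servings of edamame: +33.0 g protein for $3.00 (total $3.70, still need 1.0 g).
Take 0.1111 servings of lentils: +1.0 g protein for $0.11 (total $3.81, still need 0.0 g).
Filling from the cheapest source first is optimal under one linear minimum: $3.81.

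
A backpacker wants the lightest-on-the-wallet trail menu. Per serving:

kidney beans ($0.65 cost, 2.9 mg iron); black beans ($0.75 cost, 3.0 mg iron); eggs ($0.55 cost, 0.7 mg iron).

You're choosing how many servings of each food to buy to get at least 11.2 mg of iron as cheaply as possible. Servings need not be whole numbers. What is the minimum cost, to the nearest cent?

$2.51

Cost per mg of iron: kidney beans $0.2241, black beans $0.2500, eggs $0.7857.
With no serving limits, use only kidney beans: 11.2 mg / 2.9 mg = 3.862 servings × $0.65 = $2.51.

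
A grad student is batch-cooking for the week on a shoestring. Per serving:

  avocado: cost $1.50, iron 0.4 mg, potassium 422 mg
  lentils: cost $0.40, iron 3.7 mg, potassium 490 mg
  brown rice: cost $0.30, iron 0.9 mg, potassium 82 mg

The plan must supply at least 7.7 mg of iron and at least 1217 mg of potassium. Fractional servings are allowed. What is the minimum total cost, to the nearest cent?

$0.99

At the optimum either one food covers both requirements or two foods hit both targets exactly; no other combination can be cheaper.
avocado only: max(7.7/0.4, 1217/422) = 19.25 servings → $28.88.
lentils only: max(7.7/3.7, 1217/490) = 2.484 servings → $0.99.
brown rice only: max(7.7/0.9, 1217/82) = 14.84 servings → $4.45.
avocado + lentils with both tight: 0.5346 servings and 2.023 servings → $1.61.
avocado + brown rice with both tight: 1.337 servings and 7.961 servings → $4.39.
lentils + brown rice: intersection lies outside the first quadrant.
Cheapest feasible corner: $0.99.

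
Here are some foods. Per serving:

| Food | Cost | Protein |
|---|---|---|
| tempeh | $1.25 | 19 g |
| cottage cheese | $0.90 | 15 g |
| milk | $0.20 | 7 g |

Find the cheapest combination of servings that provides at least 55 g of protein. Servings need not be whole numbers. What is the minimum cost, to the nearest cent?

Cost per g of protein: milk $0.0286, cottage cheese $0.0600, tempeh $0.0658.
With no serving limits, use only milk: 55 g / 7 g = 7.857 servings × $0.20 = $1.57.

$1.57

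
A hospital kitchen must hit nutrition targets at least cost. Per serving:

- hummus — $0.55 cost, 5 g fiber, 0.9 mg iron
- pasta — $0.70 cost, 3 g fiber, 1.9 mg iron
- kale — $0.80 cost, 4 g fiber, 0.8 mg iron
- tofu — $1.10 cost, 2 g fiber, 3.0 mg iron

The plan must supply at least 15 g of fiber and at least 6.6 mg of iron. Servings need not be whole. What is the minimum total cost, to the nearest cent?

Minimising a linear cost over {fiber ≥ 15, iron ≥ 6.6, servings ≥ 0} — the optimum is at a vertex, using one or two foods.
hummus only: max(15/5, 6.6/0.9) = 7.333 servings → $4.03.
pasta only: max(15/3, 6.6/1.9) = 5 servings → $3.50.
kale only: max(15/4, 6.6/0.8) = 8.25 servings → $6.60.
tofu only: max(15/2, 6.6/3.0) = 7.5 servings → $8.25.
hummus + pasta with both tight: 1.279 servings and 2.868 servings → $2.71.
hummus + kale: intersection lies outside the first quadrant.
hummus + tofu with both tight: 2.409 servings and 1.477 servings → $2.95.
pasta + kale with both tight: 2.769 servings and 1.673 servings → $3.28.
pasta + tofu with both targets exact would need a negative amount; discard.
kale + tofu with both tight: 3.058 servings and 1.385 servings → $3.97.
So the least-cost plan costs $2.71.

$2.71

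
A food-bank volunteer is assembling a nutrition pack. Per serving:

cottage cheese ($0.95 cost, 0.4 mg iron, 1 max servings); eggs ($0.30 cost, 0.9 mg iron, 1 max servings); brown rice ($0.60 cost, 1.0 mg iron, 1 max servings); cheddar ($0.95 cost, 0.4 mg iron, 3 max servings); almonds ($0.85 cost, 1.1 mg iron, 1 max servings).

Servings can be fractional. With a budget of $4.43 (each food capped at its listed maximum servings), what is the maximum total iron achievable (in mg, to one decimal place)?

Iron per dollar: eggs 3, brown rice 1.667, almonds 1.294, cottage cheese 0.4211, cheddar 0.4211.
Take 1 serving of eggs: spends $0.30, +0.9 mg iron (running total 0.9 mg).
Take 1 serving of brown rice: spends $0.60, +1.0 mg iron (running total 1.9 mg).
Take 1 serving of almonds: spends $0.85, +1.1 mg iron (running total 3.0 mg).
Take 1 serving of cottage cheese: spends $0.95, +0.4 mg iron (running total 3.4 mg).
Take 1.821 servings of cheddar: spends $1.73, +0.7 mg iron (running total 4.1 mg).
Filling greedily by iron-per-dollar is optimal for one linear limit, giving 4.1 mg.

4.1 mg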